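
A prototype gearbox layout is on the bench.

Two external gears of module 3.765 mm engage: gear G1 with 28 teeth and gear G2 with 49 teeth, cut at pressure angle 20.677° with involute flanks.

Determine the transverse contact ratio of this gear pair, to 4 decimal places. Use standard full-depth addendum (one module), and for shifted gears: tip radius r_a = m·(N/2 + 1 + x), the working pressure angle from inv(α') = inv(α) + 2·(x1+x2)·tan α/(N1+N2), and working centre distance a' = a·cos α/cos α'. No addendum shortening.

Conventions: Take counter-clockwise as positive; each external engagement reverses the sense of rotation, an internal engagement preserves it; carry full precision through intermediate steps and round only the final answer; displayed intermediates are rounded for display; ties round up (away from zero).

1.6633

recognized (one external pair, fixed centres): single-mesh tooth geometry, m = 3.765, N1 = 28, N2 = 49
base radii: r_b1 = 49.314730, r_b2 = 86.300778
tip radii: r_a1 = 56.475000, r_a2 = 96.007500
no profile shift: α' = α, a' = a
action lengths: √(r_a1²−r_b1²) = 27.522409, √(r_a2²−r_b2²) = 42.066802
base pitch p_b = π·m·cos α = 11.066200
CR = (27.522409 + 42.066802 − 144.952500·sin 20.67700°)/11.066200 = 1.663316
contact ratio ≈ 1.6633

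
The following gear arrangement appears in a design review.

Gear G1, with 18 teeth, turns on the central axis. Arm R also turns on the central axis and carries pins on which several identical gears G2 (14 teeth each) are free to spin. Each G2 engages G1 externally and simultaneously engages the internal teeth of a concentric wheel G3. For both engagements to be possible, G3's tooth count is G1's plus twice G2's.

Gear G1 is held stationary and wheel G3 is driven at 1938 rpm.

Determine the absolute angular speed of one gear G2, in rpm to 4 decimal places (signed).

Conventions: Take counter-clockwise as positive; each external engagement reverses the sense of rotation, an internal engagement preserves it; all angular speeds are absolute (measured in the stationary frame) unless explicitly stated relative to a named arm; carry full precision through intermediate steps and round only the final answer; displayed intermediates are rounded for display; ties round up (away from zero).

planetary set (18T centre, 14T on arm, 46T internal) — Willis relation
normalise by the input: solve with ω_ring = 1, then scale by 1938 rpm
ring teeth: 18 + 2·14 = 46
18(ω_sun−ω_arm) = −46(ω_ring−ω_arm),  ω_sun = 0, ω_ring = 1
18(0−ω_arm) = −46(1−ω_arm)  ⇒  64·ω_arm = 46  ⇒  ω_arm = 23/32
sun–planet mesh: 18·(0−23/32) = −14·(ω_p−ω_arm)  ⇒  ω_p−ω_arm = 207/224
ω_p = 23/32 + 207/224 = 23/14
scale: ω_p = 23/14 × 1938 rpm = +3183.8571 rpm

+3183.8571 rpm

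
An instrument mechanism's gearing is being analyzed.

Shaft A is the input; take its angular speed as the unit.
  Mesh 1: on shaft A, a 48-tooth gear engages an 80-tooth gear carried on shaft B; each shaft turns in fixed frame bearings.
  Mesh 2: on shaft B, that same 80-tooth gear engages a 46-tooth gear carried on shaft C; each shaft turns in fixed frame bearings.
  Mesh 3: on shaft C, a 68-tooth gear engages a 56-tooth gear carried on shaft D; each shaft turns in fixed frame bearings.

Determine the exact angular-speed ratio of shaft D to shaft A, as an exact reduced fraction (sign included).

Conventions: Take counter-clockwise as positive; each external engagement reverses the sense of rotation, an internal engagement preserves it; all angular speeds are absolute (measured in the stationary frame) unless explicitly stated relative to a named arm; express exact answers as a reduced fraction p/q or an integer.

-204/161

class = fixed-axis compound train [3 meshes; 3 ratios multiply, 3 sense flips]
mesh 1 [48T→80T]: running ratio 3/5, sense −
mesh 2 [80T→46T]: running ratio 24/23, sense +
mesh 3 [68T→56T]: running ratio 204/161, sense −
ω_out/ω_in = -204/161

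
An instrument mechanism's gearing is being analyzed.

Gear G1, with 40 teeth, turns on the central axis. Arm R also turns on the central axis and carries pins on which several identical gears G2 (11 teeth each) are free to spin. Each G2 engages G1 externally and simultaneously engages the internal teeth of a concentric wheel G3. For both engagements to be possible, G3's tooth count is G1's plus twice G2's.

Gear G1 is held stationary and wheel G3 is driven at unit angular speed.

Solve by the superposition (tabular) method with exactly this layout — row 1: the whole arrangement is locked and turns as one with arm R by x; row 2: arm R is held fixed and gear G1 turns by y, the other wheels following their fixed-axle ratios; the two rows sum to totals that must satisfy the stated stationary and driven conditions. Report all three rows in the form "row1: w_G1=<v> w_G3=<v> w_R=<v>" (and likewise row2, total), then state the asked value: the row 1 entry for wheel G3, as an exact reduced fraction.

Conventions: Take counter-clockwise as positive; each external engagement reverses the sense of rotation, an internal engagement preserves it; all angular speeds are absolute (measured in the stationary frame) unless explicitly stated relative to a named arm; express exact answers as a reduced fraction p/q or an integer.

row1: w_G1=31/51 w_G3=31/51 w_R=31/51
row2: w_G1=-31/51 w_G3=20/51 w_R=0
total: w_G1=0 w_G3=1 w_R=31/51
asked value: 31/51

planetary set (40T centre, 11T on arm, 62T internal) — Willis relation
row 1: whole set turns with the arm by x
row 2 — arm fixed, fixed-axis ratios: sun y, ring −(40/62)·y, arm 0
boundary: total ω_sun = x + y = 0 and total ω_ring = x − (40/62)·y = 1  ⇒  y = -31/51, x = 31/51
row 2 ring = −(40/62)·(-31/51) = 20/51
totals (row 1 + row 2): sun 31/51 + (-31/51) = 0, ring 31/51 + 20/51 = 1, arm 31/51 + 0 = 31/51
asked cell (row1, ring) = 31/51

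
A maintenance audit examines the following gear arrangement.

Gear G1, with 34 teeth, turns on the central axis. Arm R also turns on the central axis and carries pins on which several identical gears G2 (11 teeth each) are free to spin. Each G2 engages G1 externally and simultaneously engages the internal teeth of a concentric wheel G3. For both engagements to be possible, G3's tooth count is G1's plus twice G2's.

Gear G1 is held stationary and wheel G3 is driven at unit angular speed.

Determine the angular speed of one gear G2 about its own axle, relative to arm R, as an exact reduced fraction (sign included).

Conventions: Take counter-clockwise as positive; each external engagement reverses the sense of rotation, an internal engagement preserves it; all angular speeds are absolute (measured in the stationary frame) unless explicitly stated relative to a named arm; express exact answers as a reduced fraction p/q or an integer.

952/495

topology: planetary set — G1 34T / G2 11T / G3 56T, arm = carrier (Willis)
ring teeth: 34 + 2·11 = 56
34(ω_sun−ω_arm) = −56(ω_ring−ω_arm),  ω_sun = 0, ω_ring = 1
34(0−ω_arm) = −56(1−ω_arm)  ⇒  90·ω_arm = 56  ⇒  ω_arm = 28/45
sun–planet mesh: 34·(0−28/45) = −11·(ω_p−ω_arm)  ⇒  ω_p−ω_arm = 952/495
exact speed ratio = 952/495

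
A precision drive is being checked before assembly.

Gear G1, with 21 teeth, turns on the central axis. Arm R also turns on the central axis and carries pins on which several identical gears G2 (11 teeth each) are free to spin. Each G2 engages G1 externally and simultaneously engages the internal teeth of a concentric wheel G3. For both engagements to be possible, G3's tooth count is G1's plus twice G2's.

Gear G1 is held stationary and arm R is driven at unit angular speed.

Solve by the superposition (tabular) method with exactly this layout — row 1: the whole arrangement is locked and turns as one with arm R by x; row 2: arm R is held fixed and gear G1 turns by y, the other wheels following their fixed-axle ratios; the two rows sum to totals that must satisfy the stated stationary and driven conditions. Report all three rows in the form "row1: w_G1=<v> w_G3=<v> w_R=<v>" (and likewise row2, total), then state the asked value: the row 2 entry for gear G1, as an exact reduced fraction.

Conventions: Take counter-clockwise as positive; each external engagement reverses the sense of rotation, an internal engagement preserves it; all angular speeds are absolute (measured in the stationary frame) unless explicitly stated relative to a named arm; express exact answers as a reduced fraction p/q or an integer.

topology: planetary set — G1 21T / G2 11T / G3 43T, arm = carrier (Willis)
row 1: whole set turns with the arm by x
row 2: sun turns y, ring = −(21/43)·y, arm 0
boundary: total ω_sun = x + y = 0 and total ω_arm = x = 1  ⇒  y = -1, x = 1
row 2 ring = −(21/43)·(-1) = 21/43
totals (row 1 + row 2): sun 1 + (-1) = 0, ring 1 + 21/43 = 64/43, arm 1 + 0 = 1
asked cell (row2, sun) = -1

row1: w_G1=1 w_G3=1 w_R=1
row2: w_G1=-1 w_G3=21/43 w_R=0
total: w_G1=0 w_G3=64/43 w_R=1
asked value: -1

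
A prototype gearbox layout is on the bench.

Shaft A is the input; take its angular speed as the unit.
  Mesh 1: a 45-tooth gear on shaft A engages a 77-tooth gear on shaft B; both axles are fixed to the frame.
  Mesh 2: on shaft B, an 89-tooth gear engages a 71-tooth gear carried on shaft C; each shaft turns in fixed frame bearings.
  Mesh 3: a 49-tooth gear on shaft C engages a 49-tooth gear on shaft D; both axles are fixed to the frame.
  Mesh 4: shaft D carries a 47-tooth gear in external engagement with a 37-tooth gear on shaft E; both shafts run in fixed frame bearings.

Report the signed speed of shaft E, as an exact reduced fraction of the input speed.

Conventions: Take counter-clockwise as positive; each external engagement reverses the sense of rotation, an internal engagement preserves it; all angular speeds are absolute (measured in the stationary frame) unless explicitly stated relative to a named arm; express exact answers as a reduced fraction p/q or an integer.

188235/202279

4-mesh fixed-axis compound train (all bearings frame-fixed)
mesh 1 [45T→77T]: |ω|/ω_in = 1×45/77 = 45/77, sense flips to −
mesh 2 [89T→71T]: |ω|/ω_in = (45/77)×89/71 = 4005/5467, sense flips to +
mesh 3 [49T→49T]: |ω|/ω_in = (4005/5467)×49/49 = 4005/5467, sense flips to −
mesh 4 [47T→37T]: |ω|/ω_in = (4005/5467)×47/37 = 188235/202279, sense flips to +
signed output speed (× input speed) = 188235/202279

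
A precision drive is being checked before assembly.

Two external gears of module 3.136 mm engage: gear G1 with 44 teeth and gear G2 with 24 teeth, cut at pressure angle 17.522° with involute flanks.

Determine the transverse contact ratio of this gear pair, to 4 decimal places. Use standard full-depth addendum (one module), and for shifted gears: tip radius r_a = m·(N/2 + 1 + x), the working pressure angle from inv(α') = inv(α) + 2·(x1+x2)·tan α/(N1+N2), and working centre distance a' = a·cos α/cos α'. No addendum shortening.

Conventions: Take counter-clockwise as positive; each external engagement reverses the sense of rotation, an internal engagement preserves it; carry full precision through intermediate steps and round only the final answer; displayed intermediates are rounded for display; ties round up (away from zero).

1.7890

class = single-mesh tooth geometry [involute pair 44T × 24T, m = 3.136]
base radii: r_b1 = 65.790869, r_b2 = 35.885929
tip radii: r_a1 = 72.128000, r_a2 = 40.768000
no profile shift: α' = α, a' = a
action lengths: √(r_a1²−r_b1²) = 29.563659, √(r_a2²−r_b2²) = 19.345024
base pitch p_b = π·m·cos α = 9.394914
CR = (29.563659 + 19.345024 − 106.624000·sin 17.52200°)/9.394914 = 1.788966
contact ratio ≈ 1.7890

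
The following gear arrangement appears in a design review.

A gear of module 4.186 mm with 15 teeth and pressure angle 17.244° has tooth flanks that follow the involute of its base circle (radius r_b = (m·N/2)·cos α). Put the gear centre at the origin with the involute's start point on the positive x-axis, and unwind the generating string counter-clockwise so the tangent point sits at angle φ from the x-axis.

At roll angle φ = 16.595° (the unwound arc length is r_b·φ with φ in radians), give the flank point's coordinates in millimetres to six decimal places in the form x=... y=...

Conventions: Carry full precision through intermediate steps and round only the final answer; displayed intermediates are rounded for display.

topology: single-mesh involute geometry — m = 4.186, N = 15
pitch radius r_p = m·N/2 = 4.186·15/2 = 31.395000
base radius r_b = r_p·cos α = 31.395000·cos 17.244° = 29.983826
roll angle φ = 16.595° = 0.28963739 rad
x = r_b·(cos φ + φ·sin φ) = 31.215241
y = r_b·(sin φ − φ·cos φ) = 0.240814

x=31.215241 y=0.240814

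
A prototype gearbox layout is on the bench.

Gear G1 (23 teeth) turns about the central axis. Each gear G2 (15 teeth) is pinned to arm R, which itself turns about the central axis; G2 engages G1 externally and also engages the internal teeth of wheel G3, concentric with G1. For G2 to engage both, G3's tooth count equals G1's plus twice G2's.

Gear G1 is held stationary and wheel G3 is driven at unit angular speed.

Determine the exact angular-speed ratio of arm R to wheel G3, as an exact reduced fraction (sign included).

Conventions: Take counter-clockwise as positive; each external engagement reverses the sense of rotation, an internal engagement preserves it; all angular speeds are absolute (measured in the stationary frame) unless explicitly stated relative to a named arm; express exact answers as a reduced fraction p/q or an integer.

53/76

planetary set (23T centre, 15T on arm, 53T internal) — Willis relation
ring teeth: 23 + 2·15 = 53
23(ω_sun−ω_arm) = −53(ω_ring−ω_arm),  ω_sun = 0, ω_ring = 1
23(0−ω_arm) = −53(1−ω_arm)  ⇒  76·ω_arm = 53  ⇒  ω_arm = 53/76
ω_out/ω_in = 53/76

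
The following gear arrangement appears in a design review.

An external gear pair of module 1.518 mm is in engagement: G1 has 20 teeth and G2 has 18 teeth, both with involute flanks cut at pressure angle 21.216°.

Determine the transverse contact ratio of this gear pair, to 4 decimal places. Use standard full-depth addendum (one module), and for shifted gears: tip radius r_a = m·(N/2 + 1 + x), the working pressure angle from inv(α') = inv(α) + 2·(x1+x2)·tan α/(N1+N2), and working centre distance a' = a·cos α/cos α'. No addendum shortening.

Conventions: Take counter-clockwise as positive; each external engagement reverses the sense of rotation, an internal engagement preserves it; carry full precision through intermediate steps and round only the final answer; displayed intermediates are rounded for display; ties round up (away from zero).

1.5040

class = single-mesh tooth geometry [involute pair 20T × 18T, m = 1.518]
base radii: r_b1 = 14.151142, r_b2 = 12.736028
tip radii: r_a1 = 16.698000, r_a2 = 15.180000
no profile shift: α' = α, a' = a
action lengths: √(r_a1²−r_b1²) = 8.863881, √(r_a2²−r_b2²) = 8.259903
base pitch p_b = π·m·cos α = 4.445712
CR = (8.863881 + 8.259903 − 28.842000·sin 21.21600°)/4.445712 = 1.503988
contact ratio ≈ 1.5040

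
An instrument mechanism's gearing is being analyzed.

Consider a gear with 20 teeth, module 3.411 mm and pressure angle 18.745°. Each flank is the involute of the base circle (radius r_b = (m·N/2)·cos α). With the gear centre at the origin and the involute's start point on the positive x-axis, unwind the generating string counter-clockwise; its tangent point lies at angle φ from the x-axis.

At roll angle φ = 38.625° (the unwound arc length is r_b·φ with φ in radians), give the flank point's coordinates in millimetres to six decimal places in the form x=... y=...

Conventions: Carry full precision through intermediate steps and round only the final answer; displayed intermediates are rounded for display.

x=38.827306 y=3.151100

recognized (one wheel, involute flank): single-mesh tooth geometry, m = 3.411, N = 20
pitch radius r_p = m·N/2 = 3.411·20/2 = 34.110000
base radius r_b = r_p·cos α = 34.110000·cos 18.745° = 32.300743
roll angle φ = 38.625° = 0.67413342 rad
x = r_b·(cos φ + φ·sin φ) = 38.827306
y = r_b·(sin φ − φ·cos φ) = 3.151100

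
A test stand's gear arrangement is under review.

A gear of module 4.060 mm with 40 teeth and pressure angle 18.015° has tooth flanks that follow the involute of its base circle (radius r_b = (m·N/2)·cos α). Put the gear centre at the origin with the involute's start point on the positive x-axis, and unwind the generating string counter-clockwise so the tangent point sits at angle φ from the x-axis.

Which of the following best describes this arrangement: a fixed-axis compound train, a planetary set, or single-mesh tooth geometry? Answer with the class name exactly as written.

recognized (one wheel, involute flank): single-mesh tooth geometry, m = 4.060, N = 40
classification: single-mesh tooth geometry

single-mesh tooth geometry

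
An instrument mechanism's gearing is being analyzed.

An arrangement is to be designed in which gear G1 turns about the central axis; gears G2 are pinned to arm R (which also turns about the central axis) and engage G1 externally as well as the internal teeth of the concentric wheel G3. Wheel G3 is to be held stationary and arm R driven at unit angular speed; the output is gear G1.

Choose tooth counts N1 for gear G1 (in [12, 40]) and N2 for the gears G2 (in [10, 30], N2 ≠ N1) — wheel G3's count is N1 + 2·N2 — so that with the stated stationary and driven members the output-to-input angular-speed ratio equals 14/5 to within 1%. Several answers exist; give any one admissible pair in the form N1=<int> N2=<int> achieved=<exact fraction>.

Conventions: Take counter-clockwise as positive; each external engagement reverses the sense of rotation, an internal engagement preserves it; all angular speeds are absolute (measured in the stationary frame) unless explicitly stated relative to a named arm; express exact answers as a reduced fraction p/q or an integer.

design class (target 14/5): planetary set
Willis with ω_ring = 0: ω_sun/ω_arm = (N1+N3)/N1; set equal to 14/5  ⇒  N3/N1 = 14/5 − 1 = 9/5
N3 = N1 + 2·N2  ⇒  N2/N1 = (N3/N1 − 1)/2 = (9/5 − 1)/2 = 2/5
smallest multiple with N1 ≥ 12 and N2 ≥ 10: k = 5  ⇒  N1 = 5·5 = 25, N2 = 5·2 = 10 (N1 ≤ 40, N2 ≤ 30, N2 ≠ N1 ✓), N3 = 25 + 2·10 = 45
check: (N1+N3)/N1 with N1 = 25, N3 = 45 gives 14/5; |achieved − target| = 0 ≤ 7/250 ✓

N1=25 N2=10 achieved=14/5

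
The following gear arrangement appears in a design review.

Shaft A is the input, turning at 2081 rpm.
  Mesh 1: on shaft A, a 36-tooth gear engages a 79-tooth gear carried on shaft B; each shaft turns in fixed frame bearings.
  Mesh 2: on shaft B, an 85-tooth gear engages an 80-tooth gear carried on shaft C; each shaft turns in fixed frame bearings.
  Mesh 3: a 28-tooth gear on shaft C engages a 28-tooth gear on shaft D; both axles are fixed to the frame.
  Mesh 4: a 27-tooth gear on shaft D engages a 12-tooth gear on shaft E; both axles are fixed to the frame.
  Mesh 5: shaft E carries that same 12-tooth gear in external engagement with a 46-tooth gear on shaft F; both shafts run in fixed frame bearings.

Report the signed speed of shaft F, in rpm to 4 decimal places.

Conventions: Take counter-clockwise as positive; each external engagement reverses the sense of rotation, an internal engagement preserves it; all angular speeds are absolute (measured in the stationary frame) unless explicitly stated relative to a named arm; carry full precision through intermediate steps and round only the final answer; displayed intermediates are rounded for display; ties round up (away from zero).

recognized (6 fixed axles, 5 meshes): fixed-axis compound train
mesh 1 [36T→79T]: ω = 2081.0000×36/79 = 948.3038 rpm, sense flips to −
mesh 2 [85T→80T]: ω = 948.3038×85/80 = 1007.5728 rpm, sense flips to +
mesh 3 [28T→28T]: ω = 1007.5728×28/28 = 1007.5728 rpm, sense flips to −
mesh 4 [27T→12T]: ω = 1007.5728×27/12 = 2267.0388 rpm, sense flips to +
mesh 5 [12T→46T]: ω = 2267.0388×12/46 = 591.4014 rpm, sense flips to −
signed output speed = -591.4014 rpm

-591.4014 rpm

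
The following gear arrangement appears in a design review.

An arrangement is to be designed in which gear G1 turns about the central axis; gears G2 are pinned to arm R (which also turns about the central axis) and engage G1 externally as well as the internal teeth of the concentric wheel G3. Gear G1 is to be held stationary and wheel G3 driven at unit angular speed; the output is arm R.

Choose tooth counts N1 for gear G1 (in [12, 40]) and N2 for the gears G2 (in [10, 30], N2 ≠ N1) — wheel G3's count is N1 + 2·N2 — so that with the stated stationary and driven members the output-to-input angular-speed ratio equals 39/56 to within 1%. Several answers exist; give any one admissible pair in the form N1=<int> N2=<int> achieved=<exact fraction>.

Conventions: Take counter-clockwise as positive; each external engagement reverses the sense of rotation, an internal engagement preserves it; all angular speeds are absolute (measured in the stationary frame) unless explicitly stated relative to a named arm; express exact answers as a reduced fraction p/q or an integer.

N1=17 N2=11 achieved=39/56

class = planetary set [ratio 39/56 wanted; Willis about the carrier]
Willis with ω_sun = 0: ω_arm/ω_ring = N3/(N1+N3); set equal to 39/56  ⇒  N3/N1 = (39/56)/(1 − 39/56) = 39/17
N3 = N1 + 2·N2  ⇒  N2/N1 = (N3/N1 − 1)/2 = (39/17 − 1)/2 = 11/17
smallest multiple with N1 ≥ 12 and N2 ≥ 10: k = 1  ⇒  N1 = 1·17 = 17, N2 = 1·11 = 11 (N1 ≤ 40, N2 ≤ 30, N2 ≠ N1 ✓), N3 = 17 + 2·11 = 39
check: N3/(N1+N3) with N1 = 17, N3 = 39 gives 39/56; |achieved − target| = 0 ≤ 39/5600 ✓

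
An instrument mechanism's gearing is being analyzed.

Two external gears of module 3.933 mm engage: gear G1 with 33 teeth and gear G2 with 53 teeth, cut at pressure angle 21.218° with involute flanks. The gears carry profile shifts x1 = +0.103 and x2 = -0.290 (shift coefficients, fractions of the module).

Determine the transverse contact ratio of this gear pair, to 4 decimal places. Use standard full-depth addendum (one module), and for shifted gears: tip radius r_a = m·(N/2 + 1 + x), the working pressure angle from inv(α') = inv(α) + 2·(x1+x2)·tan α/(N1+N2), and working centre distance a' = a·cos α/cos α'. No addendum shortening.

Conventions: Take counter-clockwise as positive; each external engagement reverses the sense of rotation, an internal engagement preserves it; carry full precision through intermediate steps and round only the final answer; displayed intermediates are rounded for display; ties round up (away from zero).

1.6858

single-mesh involute tooth geometry (33T engaging 53T at module 3.933)
base radii: r_b1 = 60.495311, r_b2 = 97.159137
tip radii: r_a1 = 69.232599, r_a2 = 107.016930
inv(α') = inv(21.218°) + 2·(+0.103-0.290)·tan α/(33+53) = 0.01622357  ⇒  α' = 20.55370°
a' = a·cos α / cos α' = 169.1190·cos 21.218°/cos 20.55370° = 168.372438
action lengths: √(r_a1²−r_b1²) = 33.667047, √(r_a2²−r_b2²) = 44.863409
base pitch p_b = π·m·cos α = 11.518280
CR = (33.667047 + 44.863409 − 168.372438·sin 20.55370°)/11.518280 = 1.685790
contact ratio ≈ 1.6858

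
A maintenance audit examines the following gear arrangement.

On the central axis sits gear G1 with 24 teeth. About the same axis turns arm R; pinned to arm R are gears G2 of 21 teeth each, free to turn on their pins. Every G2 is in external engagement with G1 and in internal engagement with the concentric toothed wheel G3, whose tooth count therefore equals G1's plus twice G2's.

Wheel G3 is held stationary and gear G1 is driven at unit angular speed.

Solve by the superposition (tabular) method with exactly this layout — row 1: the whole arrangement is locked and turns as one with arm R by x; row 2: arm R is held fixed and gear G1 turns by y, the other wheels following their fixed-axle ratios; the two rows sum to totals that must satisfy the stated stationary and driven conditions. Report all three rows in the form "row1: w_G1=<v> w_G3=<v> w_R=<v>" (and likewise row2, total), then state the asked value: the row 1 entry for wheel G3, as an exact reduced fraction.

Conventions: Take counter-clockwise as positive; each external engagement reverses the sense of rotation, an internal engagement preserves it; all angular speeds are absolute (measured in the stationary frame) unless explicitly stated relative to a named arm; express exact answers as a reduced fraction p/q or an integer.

planetary set (24T centre, 21T on arm, 66T internal) — Willis relation
row 1 (train locked, turned with arm): all members turn x
superposition row 2 [arm held]: sun y, ring −(24/66)·y, arm 0
boundary: total ω_ring = x − (24/66)·y = 0 and total ω_sun = x + y = 1  ⇒  y = 11/15, x = 4/15
row 2 ring = −(24/66)·11/15 = -4/15
totals (row 1 + row 2): sun 4/15 + 11/15 = 1, ring 4/15 + (-4/15) = 0, arm 4/15 + 0 = 4/15
asked cell (row1, ring) = 4/15

row1: w_G1=4/15 w_G3=4/15 w_R=4/15
row2: w_G1=11/15 w_G3=-4/15 w_R=0
total: w_G1=1 w_G3=0 w_R=4/15
asked value: 4/15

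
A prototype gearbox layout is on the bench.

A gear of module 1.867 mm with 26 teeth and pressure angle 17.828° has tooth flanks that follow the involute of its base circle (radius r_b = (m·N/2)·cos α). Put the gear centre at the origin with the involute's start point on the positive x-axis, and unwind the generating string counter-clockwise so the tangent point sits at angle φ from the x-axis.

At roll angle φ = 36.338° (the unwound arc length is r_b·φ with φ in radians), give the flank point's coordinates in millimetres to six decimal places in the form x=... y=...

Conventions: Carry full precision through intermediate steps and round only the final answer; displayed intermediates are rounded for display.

x=27.295448 y=1.886857

single-mesh involute tooth geometry (26T wheel at module 1.867)
pitch radius r_p = m·N/2 = 1.867·26/2 = 24.271000
base radius r_b = r_p·cos α = 24.271000·cos 17.828° = 23.105504
roll angle φ = 36.338° = 0.63421774 rad
x = r_b·(cos φ + φ·sin φ) = 27.295448
y = r_b·(sin φ − φ·cos φ) = 1.886857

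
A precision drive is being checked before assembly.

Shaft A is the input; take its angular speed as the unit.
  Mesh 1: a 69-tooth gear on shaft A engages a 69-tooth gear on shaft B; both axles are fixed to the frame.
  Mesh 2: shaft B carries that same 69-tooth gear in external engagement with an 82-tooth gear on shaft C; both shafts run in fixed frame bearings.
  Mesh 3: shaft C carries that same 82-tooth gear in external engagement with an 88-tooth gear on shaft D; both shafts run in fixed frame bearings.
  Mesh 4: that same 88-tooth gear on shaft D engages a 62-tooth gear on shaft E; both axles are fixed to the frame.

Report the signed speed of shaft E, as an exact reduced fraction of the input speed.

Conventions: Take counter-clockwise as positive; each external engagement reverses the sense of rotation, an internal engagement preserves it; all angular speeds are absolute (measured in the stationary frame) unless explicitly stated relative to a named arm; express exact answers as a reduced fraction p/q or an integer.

4-mesh fixed-axis compound train (all bearings frame-fixed)
mesh 1 [69T→69T]: |ω|/ω_in = 1×69/69 = 1, sense flips to −
mesh 2 [69T→82T]: |ω|/ω_in = 1×69/82 = 69/82, sense flips to +
mesh 3 [82T→88T]: |ω|/ω_in = (69/82)×82/88 = 69/88, sense flips to −
mesh 4 [88T→62T]: |ω|/ω_in = (69/88)×88/62 = 69/62, sense flips to +
signed output speed (× input speed) = 69/62

69/62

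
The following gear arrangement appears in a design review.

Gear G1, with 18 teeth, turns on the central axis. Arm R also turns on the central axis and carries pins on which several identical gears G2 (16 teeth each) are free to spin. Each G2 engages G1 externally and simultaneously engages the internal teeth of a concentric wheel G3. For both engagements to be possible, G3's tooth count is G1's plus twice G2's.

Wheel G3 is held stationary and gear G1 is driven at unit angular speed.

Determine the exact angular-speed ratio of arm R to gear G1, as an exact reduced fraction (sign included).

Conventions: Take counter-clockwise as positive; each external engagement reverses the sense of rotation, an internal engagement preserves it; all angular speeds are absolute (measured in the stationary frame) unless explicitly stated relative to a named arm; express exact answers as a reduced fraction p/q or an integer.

9/34

planetary set (18T centre, 16T on arm, 50T internal) — Willis relation
ring teeth: 18 + 2·16 = 50
18(ω_sun−ω_arm) = −50(ω_ring−ω_arm),  ω_ring = 0, ω_sun = 1
18(1−ω_arm) = −50(0−ω_arm)  ⇒  68·ω_arm = 18  ⇒  ω_arm = 9/34
ω_out/ω_in = 9/34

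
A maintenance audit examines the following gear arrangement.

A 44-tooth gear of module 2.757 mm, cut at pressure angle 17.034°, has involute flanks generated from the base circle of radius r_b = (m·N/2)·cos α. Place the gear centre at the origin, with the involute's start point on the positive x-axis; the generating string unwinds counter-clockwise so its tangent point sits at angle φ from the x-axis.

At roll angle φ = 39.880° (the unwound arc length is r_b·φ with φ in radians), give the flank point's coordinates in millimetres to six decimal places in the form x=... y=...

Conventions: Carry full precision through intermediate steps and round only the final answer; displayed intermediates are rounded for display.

single-mesh involute tooth geometry (44T wheel at module 2.757)
pitch radius r_p = m·N/2 = 2.757·44/2 = 60.654000
base radius r_b = r_p·cos α = 60.654000·cos 17.034° = 57.993175
roll angle φ = 39.880° = 0.69603731 rad
x = r_b·(cos φ + φ·sin φ) = 70.384894
y = r_b·(sin φ − φ·cos φ) = 6.208194

x=70.384894 y=6.208194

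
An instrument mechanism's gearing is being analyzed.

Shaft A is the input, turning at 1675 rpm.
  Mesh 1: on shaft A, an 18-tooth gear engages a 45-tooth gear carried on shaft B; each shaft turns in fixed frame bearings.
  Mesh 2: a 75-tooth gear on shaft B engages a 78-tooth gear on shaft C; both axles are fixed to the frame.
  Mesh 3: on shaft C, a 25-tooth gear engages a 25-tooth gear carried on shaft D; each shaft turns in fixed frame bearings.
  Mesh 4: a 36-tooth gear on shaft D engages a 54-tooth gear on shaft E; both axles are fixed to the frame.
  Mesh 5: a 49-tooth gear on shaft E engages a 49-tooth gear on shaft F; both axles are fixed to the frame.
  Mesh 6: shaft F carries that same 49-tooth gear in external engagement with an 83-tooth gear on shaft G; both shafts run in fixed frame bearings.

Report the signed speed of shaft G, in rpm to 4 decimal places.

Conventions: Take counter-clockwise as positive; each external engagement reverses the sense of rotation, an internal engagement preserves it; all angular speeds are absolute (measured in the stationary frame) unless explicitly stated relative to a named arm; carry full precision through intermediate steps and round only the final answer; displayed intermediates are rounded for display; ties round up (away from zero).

+253.5527 rpm

recognized (7 fixed axles, 6 meshes): fixed-axis compound train
mesh 1 [18T→45T]: ω = 1675.0000×18/45 = 670.0000 rpm, sense flips to −
mesh 2 [75T→78T]: ω = 670.0000×75/78 = 644.2308 rpm, sense flips to +
mesh 3 [25T→25T]: ω = 644.2308×25/25 = 644.2308 rpm, sense flips to −
mesh 4 [36T→54T]: ω = 644.2308×36/54 = 429.4872 rpm, sense flips to +
mesh 5 [49T→49T]: ω = 429.4872×49/49 = 429.4872 rpm, sense flips to −
mesh 6 [49T→83T]: ω = 429.4872×49/83 = 253.5527 rpm, sense flips to +
signed output speed = +253.5527 rpm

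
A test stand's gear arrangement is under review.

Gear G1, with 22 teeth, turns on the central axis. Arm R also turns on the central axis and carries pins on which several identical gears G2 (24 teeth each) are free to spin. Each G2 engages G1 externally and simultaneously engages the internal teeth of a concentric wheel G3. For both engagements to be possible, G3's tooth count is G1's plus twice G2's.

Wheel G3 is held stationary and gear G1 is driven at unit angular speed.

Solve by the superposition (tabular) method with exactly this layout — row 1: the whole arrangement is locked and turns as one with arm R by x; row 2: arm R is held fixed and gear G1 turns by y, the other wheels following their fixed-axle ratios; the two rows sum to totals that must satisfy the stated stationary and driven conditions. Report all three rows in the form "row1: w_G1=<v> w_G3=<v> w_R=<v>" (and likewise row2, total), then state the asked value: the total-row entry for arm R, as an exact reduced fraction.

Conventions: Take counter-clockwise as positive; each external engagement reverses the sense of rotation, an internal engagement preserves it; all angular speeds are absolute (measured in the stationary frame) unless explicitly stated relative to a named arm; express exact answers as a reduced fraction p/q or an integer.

topology: planetary set — G1 22T / G2 24T / G3 70T, arm = carrier (Willis)
superposition row 1 [locked train]: every member turns x
superposition row 2 [arm held]: sun y, ring −(22/70)·y, arm 0
boundary: total ω_ring = x − (22/70)·y = 0 and total ω_sun = x + y = 1  ⇒  y = 35/46, x = 11/46
row 2 ring = −(22/70)·35/46 = -11/46
totals (row 1 + row 2): sun 11/46 + 35/46 = 1, ring 11/46 + (-11/46) = 0, arm 11/46 + 0 = 11/46
asked cell (total, arm) = 11/46

row1: w_G1=11/46 w_G3=11/46 w_R=11/46
row2: w_G1=35/46 w_G3=-11/46 w_R=0
total: w_G1=1 w_G3=0 w_R=11/46
asked value: 11/46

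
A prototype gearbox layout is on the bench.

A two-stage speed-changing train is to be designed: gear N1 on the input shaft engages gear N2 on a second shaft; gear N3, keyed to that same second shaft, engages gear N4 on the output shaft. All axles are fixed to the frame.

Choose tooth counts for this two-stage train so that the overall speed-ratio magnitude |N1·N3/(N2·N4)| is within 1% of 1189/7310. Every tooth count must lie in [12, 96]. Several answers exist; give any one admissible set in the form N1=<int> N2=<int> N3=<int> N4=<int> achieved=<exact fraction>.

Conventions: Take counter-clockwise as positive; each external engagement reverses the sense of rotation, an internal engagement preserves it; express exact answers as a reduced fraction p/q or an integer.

2-stage fixed-axis compound train for ratio 1189/7310
target = 1189/7310 in lowest terms: an exact hit needs N1·N3 = k·1189 and N2·N4 = k·7310 for one integer k, every count in [12, 96]; additionally prefer no 1:1 stage (N1 ≠ N2, N3 ≠ N4)
k = 1: N1·N3 = 1189 = 29·41, N2·N4 = 7310 = 85·86
achieved = 29·41/(85·86) = 1189/7310; |achieved − target| = 0 ≤ 1189/731000 ✓

N1=29 N2=85 N3=41 N4=86 achieved=1189/7310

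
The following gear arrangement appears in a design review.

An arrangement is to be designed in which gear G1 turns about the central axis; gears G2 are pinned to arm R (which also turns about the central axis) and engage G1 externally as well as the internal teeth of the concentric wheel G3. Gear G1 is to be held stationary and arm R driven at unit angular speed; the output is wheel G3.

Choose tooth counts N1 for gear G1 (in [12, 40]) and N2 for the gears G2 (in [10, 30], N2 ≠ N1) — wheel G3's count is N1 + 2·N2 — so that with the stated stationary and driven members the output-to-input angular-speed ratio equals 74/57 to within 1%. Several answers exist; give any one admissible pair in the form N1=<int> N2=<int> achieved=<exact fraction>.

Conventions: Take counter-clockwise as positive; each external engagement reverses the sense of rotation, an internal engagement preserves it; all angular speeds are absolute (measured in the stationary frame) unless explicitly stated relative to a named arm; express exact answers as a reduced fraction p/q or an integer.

design class (target 74/57): planetary set
Willis with ω_sun = 0: ω_ring/ω_arm = (N1+N3)/N3; set equal to 74/57  ⇒  N3/N1 = 1/(74/57 − 1) = 57/17
N3 = N1 + 2·N2  ⇒  N2/N1 = (N3/N1 − 1)/2 = (57/17 − 1)/2 = 20/17
smallest multiple with N1 ≥ 12 and N2 ≥ 10: k = 1  ⇒  N1 = 1·17 = 17, N2 = 1·20 = 20 (N1 ≤ 40, N2 ≤ 30, N2 ≠ N1 ✓), N3 = 17 + 2·20 = 57
check: (N1+N3)/N3 with N1 = 17, N3 = 57 gives 74/57; |achieved − target| = 0 ≤ 37/2850 ✓

N1=17 N2=20 achieved=74/57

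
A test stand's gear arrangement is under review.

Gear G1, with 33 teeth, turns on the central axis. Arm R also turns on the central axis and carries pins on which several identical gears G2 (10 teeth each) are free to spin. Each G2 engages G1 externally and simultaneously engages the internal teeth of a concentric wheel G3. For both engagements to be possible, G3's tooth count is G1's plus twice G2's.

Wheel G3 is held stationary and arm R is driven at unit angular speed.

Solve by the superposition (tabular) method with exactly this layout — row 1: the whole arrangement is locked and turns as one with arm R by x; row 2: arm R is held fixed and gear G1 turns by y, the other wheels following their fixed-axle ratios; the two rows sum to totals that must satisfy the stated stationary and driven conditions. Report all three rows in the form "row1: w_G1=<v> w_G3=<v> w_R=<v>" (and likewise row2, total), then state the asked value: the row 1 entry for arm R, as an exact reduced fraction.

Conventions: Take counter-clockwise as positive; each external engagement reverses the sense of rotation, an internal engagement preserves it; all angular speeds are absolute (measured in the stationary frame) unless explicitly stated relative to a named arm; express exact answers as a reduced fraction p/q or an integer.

row1: w_G1=1 w_G3=1 w_R=1
row2: w_G1=53/33 w_G3=-1 w_R=0
total: w_G1=86/33 w_G3=0 w_R=1
asked value: 1

class = planetary set [G3 = 33+2·10 = 53; Willis about the carrier]
row 1: whole set turns with the arm by x
row 2: sun turns y, ring = −(33/53)·y, arm 0
boundary: total ω_ring = x − (33/53)·y = 0 and total ω_arm = x = 1  ⇒  y = 53/33, x = 1
row 2 ring = −(33/53)·53/33 = -1
totals (row 1 + row 2): sun 1 + 53/33 = 86/33, ring 1 + (-1) = 0, arm 1 + 0 = 1
asked cell (row1, arm) = 1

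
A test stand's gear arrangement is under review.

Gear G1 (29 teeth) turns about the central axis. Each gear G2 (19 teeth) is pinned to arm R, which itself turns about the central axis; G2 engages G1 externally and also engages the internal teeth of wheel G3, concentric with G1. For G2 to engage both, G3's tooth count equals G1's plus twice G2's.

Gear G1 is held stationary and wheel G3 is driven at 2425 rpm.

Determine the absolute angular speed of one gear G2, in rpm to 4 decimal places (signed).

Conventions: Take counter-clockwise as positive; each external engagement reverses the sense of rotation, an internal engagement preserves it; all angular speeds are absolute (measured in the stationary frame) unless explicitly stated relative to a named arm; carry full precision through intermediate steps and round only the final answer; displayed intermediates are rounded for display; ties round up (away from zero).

+4275.6579 rpm

recognized (axles ride arm R): planetary set, 29/19/67 teeth
normalise by the input: solve with ω_ring = 1, then scale by 2425 rpm
ring teeth: 29 + 2·19 = 67
29(ω_sun−ω_arm) = −67(ω_ring−ω_arm),  ω_sun = 0, ω_ring = 1
29(0−ω_arm) = −67(1−ω_arm)  ⇒  96·ω_arm = 67  ⇒  ω_arm = 67/96
sun–planet mesh: 29·(0−67/96) = −19·(ω_p−ω_arm)  ⇒  ω_p−ω_arm = 1943/1824
ω_p = 67/96 + 1943/1824 = 67/38
scale: ω_p = 67/38 × 2425 rpm = +4275.6579 rpm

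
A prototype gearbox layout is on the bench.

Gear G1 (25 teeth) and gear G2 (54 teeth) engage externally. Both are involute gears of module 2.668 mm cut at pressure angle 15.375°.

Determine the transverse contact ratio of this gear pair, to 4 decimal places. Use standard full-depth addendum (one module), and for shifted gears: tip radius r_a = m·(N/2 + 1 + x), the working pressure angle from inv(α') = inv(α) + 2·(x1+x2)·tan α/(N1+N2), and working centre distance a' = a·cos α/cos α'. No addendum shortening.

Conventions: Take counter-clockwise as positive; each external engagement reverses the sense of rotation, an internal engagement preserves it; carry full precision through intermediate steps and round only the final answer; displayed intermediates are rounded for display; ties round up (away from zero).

class = single-mesh tooth geometry [involute pair 25T × 54T, m = 2.668]
base radii: r_b1 = 32.156443, r_b2 = 69.457917
tip radii: r_a1 = 36.018000, r_a2 = 74.704000
no profile shift: α' = α, a' = a
action lengths: √(r_a1²−r_b1²) = 16.225274, √(r_a2²−r_b2²) = 27.500644
base pitch p_b = π·m·cos α = 8.081796
CR = (16.225274 + 27.500644 − 105.386000·sin 15.37500°)/8.081796 = 1.953075
contact ratio ≈ 1.9531

1.9531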